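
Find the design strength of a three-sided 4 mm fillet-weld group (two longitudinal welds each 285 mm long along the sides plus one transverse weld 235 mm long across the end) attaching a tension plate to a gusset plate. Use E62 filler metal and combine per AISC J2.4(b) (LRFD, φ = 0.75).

φR_n ≈ 660 kN

E62XX → F_EXX = 620 MPa.
t_e = 0.707 × 4 = 2.828 mm.
R_nwl = 0.6 × 620 × 2.828 × 570 × 10⁻³ = 599.6 kN (longitudinal, 2 welds).
R_nwt = 0.6 × 620 × 2.828 × 235 × 10⁻³ = 247.2 kN (transverse, base value).
(i) R_nwl + R_nwt = 846.9 kN; (ii) 0.85 R_nwl + 1.5 R_nwt = 880.5 kN.
R_n = max = 880.5 kN [governs: (ii)]; φR_n = 660.4 kN.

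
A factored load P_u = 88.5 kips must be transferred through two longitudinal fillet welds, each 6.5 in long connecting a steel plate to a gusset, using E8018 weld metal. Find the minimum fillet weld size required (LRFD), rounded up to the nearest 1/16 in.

E80XX → F_EXX = 80 ksi.
Total weld length L = 13 in.
Required throat t_e = P_u / (φ × 0.6 F_EXX × L) = 88.5 / (0.75 × 0.6 × 80 × 13) = 0.1891 in.
Required leg w = t_e / 0.707 = 0.2675 in → use 5/16 in.

w = 5/16 in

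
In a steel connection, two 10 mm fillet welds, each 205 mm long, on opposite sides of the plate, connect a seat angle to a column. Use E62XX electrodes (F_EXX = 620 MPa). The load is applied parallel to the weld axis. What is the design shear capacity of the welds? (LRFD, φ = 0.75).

φR_n ≈ 809 kN

Effective throat t_e = 0.707 × 10 = 7.07 mm.
Total length L = 410 mm; A_we = 7.07 × 410 = 2899 mm².
F_nw = 0.6 F_EXX = 0.6 × 620 = 372 MPa.
φR_n = 0.75 × 372 × 2899 × 10⁻³ = 808.7 kN.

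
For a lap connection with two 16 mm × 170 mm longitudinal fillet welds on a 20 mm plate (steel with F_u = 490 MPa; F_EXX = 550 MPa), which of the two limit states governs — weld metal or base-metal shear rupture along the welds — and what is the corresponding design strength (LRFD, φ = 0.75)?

t_e = 0.707 × 16 = 11.31 mm; L = 340 mm.
Weld metal: φR_n = 0.75 × 0.6 × 550 × 11.31 × 340 × 10⁻³ = 951.9 kN.
Base metal (shear rupture): φR_n = 0.75 × 0.6 × 490 × 20 × 340 × 10⁻³ = 1499 kN.
Governing: weld metal.

φR_n ≈ 952 kN (weld metal governs)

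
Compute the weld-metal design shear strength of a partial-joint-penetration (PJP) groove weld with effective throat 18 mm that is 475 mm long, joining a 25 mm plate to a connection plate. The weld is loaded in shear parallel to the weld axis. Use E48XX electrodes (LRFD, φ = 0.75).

φR_n ≈ 1850 kN

E48XX → F_EXX = 480 MPa.
Effective throat (given) t_e = 18 mm.
A_we = 18 × 475 = 8550 mm².
F_nw = 0.6 F_EXX = 288 MPa.
φR_n = 0.75 × 288 × 8550 × 10⁻³ = 1847 kN.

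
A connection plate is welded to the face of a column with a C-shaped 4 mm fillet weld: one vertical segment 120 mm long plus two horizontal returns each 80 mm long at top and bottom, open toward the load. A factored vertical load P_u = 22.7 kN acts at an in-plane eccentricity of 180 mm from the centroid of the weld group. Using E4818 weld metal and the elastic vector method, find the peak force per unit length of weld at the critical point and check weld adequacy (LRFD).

E48XX → F_EXX = 480 MPa.
Total weld length L_w = 280 mm. Treat welds as unit-width lines.
Centroid: x̄ = 2×80×40 / 280 = 22.86 mm from the vertical weld.
Polar moment about centroid: J = I_x + I_y = [120³/12 + 2×80×60²] + [120×22.86² + 2(80³/12 + 80×17.14²)] = 915000 mm³.
Direct shear f_v = P/L_w = 22.7×10³ / 280 = 81.07 N/mm (vertical).
Torsion M = P·e = 22.7×10³ × 180 = 4086000 N·mm.
Critical point at (x, y) = (57.14, 60) from centroid. f_tx = M·y/J = 267.9 N/mm; f_ty = M·x/J = 255.2 N/mm.
Resultant f_max = √[f_tx² + (f_v + f_ty)²] = √[267.9² + (81.07 + 255.2)²] = 429.9 N/mm.
Capacity per unit length: φr_n = 0.75 × 0.6 × 480 × (0.707 × 4) = 610.8 N/mm.
429.9 ≤ 610.8 → adequate.

f_max ≈ 430 N/mm; adequate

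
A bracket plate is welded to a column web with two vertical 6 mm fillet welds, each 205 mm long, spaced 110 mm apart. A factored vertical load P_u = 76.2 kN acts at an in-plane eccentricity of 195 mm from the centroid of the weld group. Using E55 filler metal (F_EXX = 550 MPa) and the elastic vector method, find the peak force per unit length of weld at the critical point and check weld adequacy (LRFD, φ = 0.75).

Total weld length L_w = 410 mm. Treat welds as unit-width lines.
Polar moment about centroid: J = 2[d³/12 + d(b/2)²] = 2[205³/12 + 205×55²] = 2676000 mm³.
Direct shear f_v = P/L_w = 76.2×10³ / 410 = 185.9 N/mm (vertical).
Torsion M = P·e = 76.2×10³ × 195 = 14859000 N·mm.
Critical point at (x, y) = (55, 102.5) from centroid. f_tx = M·y/J = 569.1 N/mm; f_ty = M·x/J = 305.4 N/mm.
Resultant f_max = √[f_tx² + (f_v + f_ty)²] = √[569.1² + (185.9 + 305.4)²] = 751.8 N/mm.
Capacity per unit length: φr_n = 0.75 × 0.6 × 550 × (0.707 × 6) = 1050 N/mm.
751.8 ≤ 1050 → adequate.

f_max ≈ 752 N/mm; adequate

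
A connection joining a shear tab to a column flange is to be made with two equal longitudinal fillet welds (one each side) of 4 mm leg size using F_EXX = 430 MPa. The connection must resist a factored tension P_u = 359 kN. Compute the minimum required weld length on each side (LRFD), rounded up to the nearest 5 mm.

Throat t_e = 0.707 × 4 = 2.828 mm.
φr_n = 0.75 × 0.6 × 430 × 2.828 × 10⁻³ = 0.5472 kN/mm.
L_req = P_u / φr_n = 359 / 0.5472 = 656 mm total.
Per side: 656 / 2 = 328 mm.
Round up → use L = 330 mm on each side.

L = 330 mm on each side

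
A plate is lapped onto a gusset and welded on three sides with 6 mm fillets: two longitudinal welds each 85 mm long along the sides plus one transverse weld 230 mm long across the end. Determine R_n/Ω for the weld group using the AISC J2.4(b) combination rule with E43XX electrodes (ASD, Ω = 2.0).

R_n/Ω ≈ 268 kN

E43XX → F_EXX = 430 MPa.
t_e = 0.707 × 6 = 4.242 mm.
R_nwl = 0.6 × 430 × 4.242 × 170 × 10⁻³ = 186.1 kN (longitudinal, 2 welds).
R_nwt = 0.6 × 430 × 4.242 × 230 × 10⁻³ = 251.7 kN (transverse, base value).
(i) R_nwl + R_nwt = 437.8 kN; (ii) 0.85 R_nwl + 1.5 R_nwt = 535.7 kN.
R_n = max = 535.7 kN [governs: (ii)]; R_n/Ω = 267.9 kN.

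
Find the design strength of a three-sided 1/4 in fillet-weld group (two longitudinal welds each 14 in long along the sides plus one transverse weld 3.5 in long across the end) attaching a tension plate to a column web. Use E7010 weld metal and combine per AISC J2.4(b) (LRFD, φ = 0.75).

E70XX → F_EXX = 70 ksi.
t_e = 0.707 × 0.25 = 0.1767 in.
R_nwl = 0.6 × 70 × 0.1767 × 28 = 207.9 kips (longitudinal, 2 welds).
R_nwt = 0.6 × 70 × 0.1767 × 3.5 = 25.98 kips (transverse, base value).
(i) R_nwl + R_nwt = 233.8 kips; (ii) 0.85 R_nwl + 1.5 R_nwt = 215.7 kips.
R_n = max = 233.8 kips [governs: (i)]; φR_n = 175.4 kips.

φR_n ≈ 175 kips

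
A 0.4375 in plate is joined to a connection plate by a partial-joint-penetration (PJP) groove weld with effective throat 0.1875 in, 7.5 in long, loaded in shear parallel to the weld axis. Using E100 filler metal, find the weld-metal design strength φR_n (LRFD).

φR_n ≈ 63.3 kips

E100XX → F_EXX = 100 ksi.
Effective throat (given) t_e = 0.1875 in.
A_we = 0.1875 × 7.5 = 1.406 in².
F_nw = 0.6 F_EXX = 60 ksi.
φR_n = 0.75 × 60 × 1.406 = 63.28 kips.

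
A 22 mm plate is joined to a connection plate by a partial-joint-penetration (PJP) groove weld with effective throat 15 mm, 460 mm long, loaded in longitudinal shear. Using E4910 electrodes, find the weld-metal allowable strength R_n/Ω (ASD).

R_n/Ω ≈ 1010 kN

E49XX → F_EXX = 490 MPa.
Effective throat (given) t_e = 15 mm.
A_we = 15 × 460 = 6900 mm².
F_nw = 0.6 F_EXX = 294 MPa.
R_n/Ω = (294 × 6900) / 2.0 × 10⁻³ = 1014 kN.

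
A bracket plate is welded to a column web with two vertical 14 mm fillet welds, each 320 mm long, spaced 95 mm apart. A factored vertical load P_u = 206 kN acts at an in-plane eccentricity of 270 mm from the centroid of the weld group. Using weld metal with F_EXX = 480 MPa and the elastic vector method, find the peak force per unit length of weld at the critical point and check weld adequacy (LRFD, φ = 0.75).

Total weld length L_w = 640 mm. Treat welds as unit-width lines.
Polar moment about centroid: J = 2[d³/12 + d(b/2)²] = 2[320³/12 + 320×47.5²] = 6905000 mm³.
Direct shear f_v = P/L_w = 206×10³ / 640 = 321.9 N/mm (vertical).
Torsion M = P·e = 206×10³ × 270 = 55620000 N·mm.
Critical point at (x, y) = (47.5, 160) from centroid. f_tx = M·y/J = 1289 N/mm; f_ty = M·x/J = 382.6 N/mm.
Resultant f_max = √[f_tx² + (f_v + f_ty)²] = √[1289² + (321.9 + 382.6)²] = 1469 N/mm.
Capacity per unit length: φr_n = 0.75 × 0.6 × 480 × (0.707 × 14) = 2138 N/mm.
1469 ≤ 2138 → adequate.

f_max ≈ 1470 N/mm; adequate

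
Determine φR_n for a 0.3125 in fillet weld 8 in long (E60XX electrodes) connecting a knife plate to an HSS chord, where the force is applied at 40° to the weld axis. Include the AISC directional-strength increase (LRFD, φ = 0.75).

φR_n ≈ 60 kips

E60XX → F_EXX = 60 ksi.
t_e = 0.707 × 0.3125 = 0.2209 in; A_we = 0.2209 × 8 = 1.767 in².
Directional factor: 1.0 + 0.5 sin^1.5(40°) = 1.258.
F_nw = 0.6 × 60 × 1.258 = 45.28 ksi.
φR_n = 0.75 × 45.28 × 1.767 = 60.02 kips.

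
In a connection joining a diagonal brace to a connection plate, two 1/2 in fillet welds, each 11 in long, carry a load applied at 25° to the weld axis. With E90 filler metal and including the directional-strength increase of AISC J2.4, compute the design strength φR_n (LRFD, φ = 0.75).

E90XX → F_EXX = 90 ksi.
t_e = 0.707 × 0.5 = 0.3535 in; A_we = 0.3535 × 22 = 7.777 in².
Directional factor: 1.0 + 0.5 sin^1.5(25°) = 1.137.
F_nw = 0.6 × 90 × 1.137 = 61.42 ksi.
φR_n = 0.75 × 61.42 × 7.777 = 358.2 kip.

φR_n ≈ 358 kip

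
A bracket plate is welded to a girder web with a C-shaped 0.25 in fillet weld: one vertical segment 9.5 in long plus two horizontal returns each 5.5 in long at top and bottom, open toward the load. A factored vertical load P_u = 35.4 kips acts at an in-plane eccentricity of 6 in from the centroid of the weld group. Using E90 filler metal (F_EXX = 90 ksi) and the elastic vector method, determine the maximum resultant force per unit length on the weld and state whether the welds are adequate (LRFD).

Total weld length L_w = 20.5 in. Treat welds as unit-width lines.
Centroid: x̄ = 2×5.5×2.75 / 20.5 = 1.476 in from the vertical weld.
Polar moment about centroid: J = I_x + I_y = [9.5³/12 + 2×5.5×4.75²] + [9.5×1.476² + 2(5.5³/12 + 5.5×1.274²)] = 385.9 in³.
Direct shear f_v = P/L_w = 35.4 / 20.5 = 1.727 kip/in (vertical).
Torsion M = P·e = 35.4 × 6 = 212.4 kip·in.
Critical point at (x, y) = (4.024, 4.75) from centroid. f_tx = M·y/J = 2.614 kip/in; f_ty = M·x/J = 2.215 kip/in.
Resultant f_max = √[f_tx² + (f_v + f_ty)²] = √[2.614² + (1.727 + 2.215)²] = 4.73 kip/in.
Capacity per unit length: φr_n = 0.75 × 0.6 × 90 × (0.707 × 0.25) = 7.158 kip/in.
4.73 ≤ 7.158 → adequate.

f_max ≈ 4.73 kip/in; adequate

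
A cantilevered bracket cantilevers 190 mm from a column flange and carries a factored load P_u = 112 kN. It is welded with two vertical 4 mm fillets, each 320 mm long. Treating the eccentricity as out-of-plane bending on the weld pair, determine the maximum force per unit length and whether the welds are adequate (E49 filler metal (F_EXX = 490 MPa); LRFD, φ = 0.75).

L_w = 2 × 320 = 640 mm; section modulus (unit throat) S = 2 × L²/6 = 34130 mm².
Direct shear f_v = P/L_w = 112×10³/640 = 175 N/mm.
Moment M = P × e = 112×10³ × 190 = 21280000 N·mm; bending f_b = M/S = 623.4 N/mm.
f_max = √(f_v² + f_b²) = √(175² + 623.4²) = 647.5 N/mm.
φr_n = 0.75 × 0.6 × 490 × (0.707 × 4) = 623.6 N/mm → NOT adequate.

f_max ≈ 648 N/mm; NOT adequate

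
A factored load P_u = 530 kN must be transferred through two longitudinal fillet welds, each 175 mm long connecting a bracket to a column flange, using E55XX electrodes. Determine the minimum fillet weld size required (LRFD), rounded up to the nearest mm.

w = 9 mm

E55XX → F_EXX = 550 MPa.
Total weld length L = 350 mm.
Required throat t_e = P_u / (φ × 0.6 F_EXX × L) = 530 / (0.75 × 0.6 × 550 × 350 × 10⁻³) = 6.118 mm.
Required leg w = t_e / 0.707 = 8.654 mm → use 9 mm.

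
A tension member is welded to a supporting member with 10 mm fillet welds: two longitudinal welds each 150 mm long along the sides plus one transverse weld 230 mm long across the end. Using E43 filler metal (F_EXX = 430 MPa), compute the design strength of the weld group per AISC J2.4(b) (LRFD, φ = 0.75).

t_e = 0.707 × 10 = 7.07 mm.
R_nwl = 0.6 × 430 × 7.07 × 300 × 10⁻³ = 547.2 kN (longitudinal, 2 welds).
R_nwt = 0.6 × 430 × 7.07 × 230 × 10⁻³ = 419.5 kN (transverse, base value).
(i) R_nwl + R_nwt = 966.8 kN; (ii) 0.85 R_nwl + 1.5 R_nwt = 1094 kN.
R_n = max = 1094 kN [governs: (ii)]; φR_n = 820.8 kN.

φR_n ≈ 821 kN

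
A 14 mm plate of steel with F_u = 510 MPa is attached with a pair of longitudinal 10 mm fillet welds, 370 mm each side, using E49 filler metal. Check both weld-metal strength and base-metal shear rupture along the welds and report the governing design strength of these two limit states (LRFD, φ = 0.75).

E49XX → F_EXX = 490 MPa.
t_e = 0.707 × 10 = 7.07 mm; L = 740 mm.
Weld metal: φR_n = 0.75 × 0.6 × 490 × 7.07 × 740 × 10⁻³ = 1154 kN.
Base metal (shear rupture): φR_n = 0.75 × 0.6 × 510 × 14 × 740 × 10⁻³ = 2378 kN.
Governing: weld metal.

φR_n ≈ 1150 kN (weld metal governs)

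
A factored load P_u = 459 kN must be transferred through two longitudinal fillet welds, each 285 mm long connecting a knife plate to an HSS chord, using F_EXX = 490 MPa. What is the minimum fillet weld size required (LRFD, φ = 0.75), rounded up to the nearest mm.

w = 6 mm

Total weld length L = 570 mm.
Required throat t_e = P_u / (φ × 0.6 F_EXX × L) = 459 / (0.75 × 0.6 × 490 × 570 × 10⁻³) = 3.652 mm.
Required leg w = t_e / 0.707 = 5.165 mm → use 6 mm.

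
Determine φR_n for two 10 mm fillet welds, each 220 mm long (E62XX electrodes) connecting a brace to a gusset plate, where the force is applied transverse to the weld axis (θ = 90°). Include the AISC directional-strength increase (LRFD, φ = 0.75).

E62XX → F_EXX = 620 MPa.
t_e = 0.707 × 10 = 7.07 mm; A_we = 7.07 × 440 = 3111 mm².
Directional factor: 1.0 + 0.5 sin^1.5(90°) = 1.5.
F_nw = 0.6 × 620 × 1.5 = 558 MPa.
φR_n = 0.75 × 558 × 3111 × 10⁻³ = 1302 kN.

φR_n ≈ 1300 kN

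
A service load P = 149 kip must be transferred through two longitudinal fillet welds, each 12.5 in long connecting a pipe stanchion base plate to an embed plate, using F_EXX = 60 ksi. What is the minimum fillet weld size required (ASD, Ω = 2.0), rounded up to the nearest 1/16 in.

w = 1/2 in

Total weld length L = 25 in.
Required throat t_e = P × Ω / (0.6 F_EXX × L) = 149 × 2.0 / (0.6 × 60 × 25) = 0.3311 in.
Required leg w = t_e / 0.707 = 0.4683 in → use 1/2 in.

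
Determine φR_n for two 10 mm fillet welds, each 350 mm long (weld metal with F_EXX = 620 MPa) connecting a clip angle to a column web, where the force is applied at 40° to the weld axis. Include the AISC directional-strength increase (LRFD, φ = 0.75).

φR_n ≈ 1740 kN

t_e = 0.707 × 10 = 7.07 mm; A_we = 7.07 × 700 = 4949 mm².
Directional factor: 1.0 + 0.5 sin^1.5(40°) = 1.258.
F_nw = 0.6 × 620 × 1.258 = 467.9 MPa.
φR_n = 0.75 × 467.9 × 4949 × 10⁻³ = 1737 kN.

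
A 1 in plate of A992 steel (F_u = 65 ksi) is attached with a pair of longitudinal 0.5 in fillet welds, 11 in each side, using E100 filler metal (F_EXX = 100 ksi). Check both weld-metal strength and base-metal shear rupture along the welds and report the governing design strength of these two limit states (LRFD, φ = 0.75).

φR_n ≈ 350 kips (weld metal governs)

t_e = 0.707 × 0.5 = 0.3535 in; L = 22 in.
Weld metal: φR_n = 0.75 × 0.6 × 100 × 0.3535 × 22 = 350 kips.
Base metal (shear rupture): φR_n = 0.75 × 0.6 × 65 × 1 × 22 = 643.5 kips.
Governing: weld metal.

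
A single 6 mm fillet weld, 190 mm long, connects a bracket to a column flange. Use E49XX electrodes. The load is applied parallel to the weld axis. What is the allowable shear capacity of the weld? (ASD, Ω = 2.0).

R_n/Ω ≈ 118 kN

E49XX → F_EXX = 490 MPa.
Effective throat t_e = 0.707 × 6 = 4.242 mm.
Total length L = 190 mm; A_we = 4.242 × 190 = 806 mm².
F_nw = 0.6 F_EXX = 0.6 × 490 = 294 MPa.
R_n = 294 × 806 × 10⁻³ = 237 kN; R_n/Ω = 237/2.0 = 118.5 kN.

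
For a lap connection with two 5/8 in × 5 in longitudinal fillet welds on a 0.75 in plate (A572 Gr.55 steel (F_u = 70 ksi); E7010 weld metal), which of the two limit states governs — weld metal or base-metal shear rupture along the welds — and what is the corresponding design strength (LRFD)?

φR_n ≈ 139 kips (weld metal governs)

E70XX → F_EXX = 70 ksi.
t_e = 0.707 × 0.625 = 0.4419 in; L = 10 in.
Weld metal: φR_n = 0.75 × 0.6 × 70 × 0.4419 × 10 = 139.2 kips.
Base metal (shear rupture): φR_n = 0.75 × 0.6 × 70 × 0.75 × 10 = 236.2 kips.
Governing: weld metal.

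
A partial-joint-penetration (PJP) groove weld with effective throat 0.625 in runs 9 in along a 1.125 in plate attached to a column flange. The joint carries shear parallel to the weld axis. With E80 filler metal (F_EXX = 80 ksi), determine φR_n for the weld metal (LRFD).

φR_n ≈ 202 kip

Effective throat (given) t_e = 0.625 in.
A_we = 0.625 × 9 = 5.625 in².
F_nw = 0.6 F_EXX = 48 ksi.
φR_n = 0.75 × 48 × 5.625 = 202.5 kip.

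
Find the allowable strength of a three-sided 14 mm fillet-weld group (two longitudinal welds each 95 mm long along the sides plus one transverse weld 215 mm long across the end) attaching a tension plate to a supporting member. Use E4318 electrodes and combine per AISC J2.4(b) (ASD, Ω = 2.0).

R_n/Ω ≈ 618 kN

E43XX → F_EXX = 430 MPa.
t_e = 0.707 × 14 = 9.898 mm.
R_nwl = 0.6 × 430 × 9.898 × 190 × 10⁻³ = 485.2 kN (longitudinal, 2 welds).
R_nwt = 0.6 × 430 × 9.898 × 215 × 10⁻³ = 549 kN (transverse, base value).
(i) R_nwl + R_nwt = 1034 kN; (ii) 0.85 R_nwl + 1.5 R_nwt = 1236 kN.
R_n = max = 1236 kN [governs: (ii)]; R_n/Ω = 618 kN.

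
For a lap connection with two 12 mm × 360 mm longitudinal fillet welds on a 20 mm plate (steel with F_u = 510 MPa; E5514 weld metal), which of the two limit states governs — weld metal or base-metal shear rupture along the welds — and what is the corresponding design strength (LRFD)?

φR_n ≈ 1510 kN (weld metal governs)

E55XX → F_EXX = 550 MPa.
t_e = 0.707 × 12 = 8.484 mm; L = 720 mm.
Weld metal: φR_n = 0.75 × 0.6 × 550 × 8.484 × 720 × 10⁻³ = 1512 kN.
Base metal (shear rupture): φR_n = 0.75 × 0.6 × 510 × 20 × 720 × 10⁻³ = 3305 kN.
Governing: weld metal.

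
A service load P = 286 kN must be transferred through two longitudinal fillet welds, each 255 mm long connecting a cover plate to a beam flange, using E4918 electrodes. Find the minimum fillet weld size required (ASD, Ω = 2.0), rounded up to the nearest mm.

E49XX → F_EXX = 490 MPa.
Total weld length L = 510 mm.
Required throat t_e = P × Ω / (0.6 F_EXX × L) = 286 × 2.0 / (0.6 × 490 × 510 × 10⁻³) = 3.815 mm.
Required leg w = t_e / 0.707 = 5.396 mm → use 6 mm.

w = 6 mm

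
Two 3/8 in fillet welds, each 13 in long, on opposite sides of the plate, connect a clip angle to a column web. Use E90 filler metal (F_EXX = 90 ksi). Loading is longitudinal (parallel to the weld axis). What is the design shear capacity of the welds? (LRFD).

Effective throat t_e = 0.707 × 0.375 = 0.2651 in.
Total length L = 26 in; A_we = 0.2651 × 26 = 6.893 in².
F_nw = 0.6 F_EXX = 0.6 × 90 = 54 ksi.
φR_n = 0.75 × 54 × 6.893 = 279.2 kips.

φR_n ≈ 279 kips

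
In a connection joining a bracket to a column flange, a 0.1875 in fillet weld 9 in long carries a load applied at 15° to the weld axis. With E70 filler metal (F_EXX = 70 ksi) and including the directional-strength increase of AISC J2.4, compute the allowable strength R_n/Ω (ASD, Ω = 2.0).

R_n/Ω ≈ 26.7 kips

t_e = 0.707 × 0.1875 = 0.1326 in; A_we = 0.1326 × 9 = 1.193 in².
Directional factor: 1.0 + 0.5 sin^1.5(15°) = 1.066.
F_nw = 0.6 × 70 × 1.066 = 44.77 ksi.
R_n/Ω = (44.77 × 1.193) / 2.0 = 26.7 kips.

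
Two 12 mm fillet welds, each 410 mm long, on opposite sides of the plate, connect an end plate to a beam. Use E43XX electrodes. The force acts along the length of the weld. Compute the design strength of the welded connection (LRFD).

E43XX → F_EXX = 430 MPa.
Effective throat t_e = 0.707 × 12 = 8.484 mm.
Total length L = 820 mm; A_we = 8.484 × 820 = 6957 mm².
F_nw = 0.6 F_EXX = 0.6 × 430 = 258 MPa.
φR_n = 0.75 × 258 × 6957 × 10⁻³ = 1346 kN.

φR_n ≈ 1350 kN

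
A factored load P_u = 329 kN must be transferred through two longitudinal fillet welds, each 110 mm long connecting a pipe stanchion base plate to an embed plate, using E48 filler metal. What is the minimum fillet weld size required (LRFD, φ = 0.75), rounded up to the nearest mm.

w = 10 mm

E48XX → F_EXX = 480 MPa.
Total weld length L = 220 mm.
Required throat t_e = P_u / (φ × 0.6 F_EXX × L) = 329 / (0.75 × 0.6 × 480 × 220 × 10⁻³) = 6.923 mm.
Required leg w = t_e / 0.707 = 9.793 mm → use 10 mm.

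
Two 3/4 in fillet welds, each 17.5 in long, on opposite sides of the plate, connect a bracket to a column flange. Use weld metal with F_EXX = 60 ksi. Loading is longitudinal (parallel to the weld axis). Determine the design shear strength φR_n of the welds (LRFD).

Effective throat t_e = 0.707 × 0.75 = 0.5302 in.
Total length L = 35 in; A_we = 0.5302 × 35 = 18.56 in².
F_nw = 0.6 F_EXX = 0.6 × 60 = 36 ksi.
φR_n = 0.75 × 36 × 18.56 = 501.1 kips.

φR_n ≈ 501 kips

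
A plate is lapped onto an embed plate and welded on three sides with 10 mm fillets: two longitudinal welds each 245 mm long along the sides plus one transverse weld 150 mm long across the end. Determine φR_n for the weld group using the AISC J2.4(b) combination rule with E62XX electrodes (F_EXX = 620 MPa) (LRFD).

t_e = 0.707 × 10 = 7.07 mm.
R_nwl = 0.6 × 620 × 7.07 × 490 × 10⁻³ = 1289 kN (longitudinal, 2 welds).
R_nwt = 0.6 × 620 × 7.07 × 150 × 10⁻³ = 394.5 kN (transverse, base value).
(i) R_nwl + R_nwt = 1683 kN; (ii) 0.85 R_nwl + 1.5 R_nwt = 1687 kN.
R_n = max = 1687 kN [governs: (ii)]; φR_n = 1265 kN.

φR_n ≈ 1270 kN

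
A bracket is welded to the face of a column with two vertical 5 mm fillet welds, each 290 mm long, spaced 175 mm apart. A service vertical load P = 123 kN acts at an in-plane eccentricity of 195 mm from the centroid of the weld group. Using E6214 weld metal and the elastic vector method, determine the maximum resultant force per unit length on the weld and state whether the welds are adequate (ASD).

E62XX → F_EXX = 620 MPa.
Total weld length L_w = 580 mm. Treat welds as unit-width lines.
Polar moment about centroid: J = 2[d³/12 + d(b/2)²] = 2[290³/12 + 290×87.5²] = 8505000 mm³.
Direct shear f_v = P/L_w = 123×10³ / 580 = 212.1 N/mm (vertical).
Torsion M = P·e = 123×10³ × 195 = 23985000 N·mm.
Critical point at (x, y) = (87.5, 145) from centroid. f_tx = M·y/J = 408.9 N/mm; f_ty = M·x/J = 246.7 N/mm.
Resultant f_max = √[f_tx² + (f_v + f_ty)²] = √[408.9² + (212.1 + 246.7)²] = 614.6 N/mm.
Capacity per unit length: r_n/Ω = (1/2.0) × 0.6 × 620 × (0.707 × 5) = 657.5 N/mm.
614.6 ≤ 657.5 → adequate.

f_max ≈ 615 N/mm; adequate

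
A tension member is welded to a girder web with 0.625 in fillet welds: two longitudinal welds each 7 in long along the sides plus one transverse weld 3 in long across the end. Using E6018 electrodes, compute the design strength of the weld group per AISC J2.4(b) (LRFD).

E60XX → F_EXX = 60 ksi.
t_e = 0.707 × 0.625 = 0.4419 in.
R_nwl = 0.6 × 60 × 0.4419 × 14 = 222.7 kips (longitudinal, 2 welds).
R_nwt = 0.6 × 60 × 0.4419 × 3 = 47.72 kips (transverse, base value).
(i) R_nwl + R_nwt = 270.4 kips; (ii) 0.85 R_nwl + 1.5 R_nwt = 260.9 kips.
R_n = max = 270.4 kips [governs: (i)]; φR_n = 202.8 kips.

φR_n ≈ 203 kips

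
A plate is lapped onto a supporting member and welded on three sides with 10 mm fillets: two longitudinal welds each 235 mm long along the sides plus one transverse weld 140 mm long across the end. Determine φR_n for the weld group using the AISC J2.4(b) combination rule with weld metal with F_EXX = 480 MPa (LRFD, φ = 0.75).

t_e = 0.707 × 10 = 7.07 mm.
R_nwl = 0.6 × 480 × 7.07 × 470 × 10⁻³ = 957 kN (longitudinal, 2 welds).
R_nwt = 0.6 × 480 × 7.07 × 140 × 10⁻³ = 285.1 kN (transverse, base value).
(i) R_nwl + R_nwt = 1242 kN; (ii) 0.85 R_nwl + 1.5 R_nwt = 1241 kN.
R_n = max = 1242 kN [governs: (i)]; φR_n = 931.5 kN.

φR_n ≈ 932 kN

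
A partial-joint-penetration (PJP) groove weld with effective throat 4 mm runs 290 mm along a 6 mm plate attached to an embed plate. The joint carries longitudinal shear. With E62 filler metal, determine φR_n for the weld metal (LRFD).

φR_n ≈ 324 kN

E62XX → F_EXX = 620 MPa.
Effective throat (given) t_e = 4 mm.
A_we = 4 × 290 = 1160 mm².
F_nw = 0.6 F_EXX = 372 MPa.
φR_n = 0.75 × 372 × 1160 × 10⁻³ = 323.6 kN.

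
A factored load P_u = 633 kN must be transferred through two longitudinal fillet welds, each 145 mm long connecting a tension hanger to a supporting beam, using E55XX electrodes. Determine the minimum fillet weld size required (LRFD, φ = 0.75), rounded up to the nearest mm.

w = 13 mm

E55XX → F_EXX = 550 MPa.
Total weld length L = 290 mm.
Required throat t_e = P_u / (φ × 0.6 F_EXX × L) = 633 / (0.75 × 0.6 × 550 × 290 × 10⁻³) = 8.819 mm.
Required leg w = t_e / 0.707 = 12.47 mm → use 13 mm.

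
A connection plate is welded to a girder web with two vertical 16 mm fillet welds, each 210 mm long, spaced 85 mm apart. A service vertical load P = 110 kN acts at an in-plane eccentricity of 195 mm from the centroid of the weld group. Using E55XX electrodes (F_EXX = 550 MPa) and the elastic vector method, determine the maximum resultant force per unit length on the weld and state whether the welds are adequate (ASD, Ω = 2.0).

f_max ≈ 1180 N/mm; adequate

Total weld length L_w = 420 mm. Treat welds as unit-width lines.
Polar moment about centroid: J = 2[d³/12 + d(b/2)²] = 2[210³/12 + 210×42.5²] = 2302000 mm³.
Direct shear f_v = P/L_w = 110×10³ / 420 = 261.9 N/mm (vertical).
Torsion M = P·e = 110×10³ × 195 = 21450000 N·mm.
Critical point at (x, y) = (42.5, 105) from centroid. f_tx = M·y/J = 978.3 N/mm; f_ty = M·x/J = 396 N/mm.
Resultant f_max = √[f_tx² + (f_v + f_ty)²] = √[978.3² + (261.9 + 396)²] = 1179 N/mm.
Capacity per unit length: r_n/Ω = (1/2.0) × 0.6 × 550 × (0.707 × 16) = 1866 N/mm.
1179 ≤ 1866 → adequate.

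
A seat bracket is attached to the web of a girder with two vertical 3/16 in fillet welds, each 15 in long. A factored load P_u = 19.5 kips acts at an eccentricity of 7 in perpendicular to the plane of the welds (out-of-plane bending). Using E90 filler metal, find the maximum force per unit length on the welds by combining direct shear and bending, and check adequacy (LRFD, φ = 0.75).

f_max ≈ 1.93 kip/in; adequate

E90XX → F_EXX = 90 ksi.
L_w = 2 × 15 = 30 in; section modulus (unit throat) S = 2 × L²/6 = 75 in².
Direct shear f_v = P/L_w = 19.5/30 = 0.65 kip/in.
Moment M = P × e = 19.5 × 7 = 136.5 kip·in; bending f_b = M/S = 1.82 kip/in.
f_max = √(f_v² + f_b²) = √(0.65² + 1.82²) = 1.933 kip/in.
φr_n = 0.75 × 0.6 × 90 × (0.707 × 0.1875) = 5.369 kip/in → adequate.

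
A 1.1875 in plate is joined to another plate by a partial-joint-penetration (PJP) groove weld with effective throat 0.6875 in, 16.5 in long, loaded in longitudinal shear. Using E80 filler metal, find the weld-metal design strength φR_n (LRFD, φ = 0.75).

φR_n ≈ 408 kips

E80XX → F_EXX = 80 ksi.
Effective throat (given) t_e = 0.6875 in.
A_we = 0.6875 × 16.5 = 11.34 in².
F_nw = 0.6 F_EXX = 48 ksi.
φR_n = 0.75 × 48 × 11.34 = 408.4 kips.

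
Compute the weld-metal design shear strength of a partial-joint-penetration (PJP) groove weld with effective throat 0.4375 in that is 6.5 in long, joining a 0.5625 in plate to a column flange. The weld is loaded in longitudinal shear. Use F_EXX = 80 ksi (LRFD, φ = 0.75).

φR_n ≈ 102 kips

Effective throat (given) t_e = 0.4375 in.
A_we = 0.4375 × 6.5 = 2.844 in².
F_nw = 0.6 F_EXX = 48 ksi.
φR_n = 0.75 × 48 × 2.844 = 102.4 kips.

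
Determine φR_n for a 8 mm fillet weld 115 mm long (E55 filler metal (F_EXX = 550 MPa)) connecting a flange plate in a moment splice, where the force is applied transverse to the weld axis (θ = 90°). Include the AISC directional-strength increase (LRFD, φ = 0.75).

φR_n ≈ 241 kN

t_e = 0.707 × 8 = 5.656 mm; A_we = 5.656 × 115 = 650.4 mm².
Directional factor: 1.0 + 0.5 sin^1.5(90°) = 1.5.
F_nw = 0.6 × 550 × 1.5 = 495 MPa.
φR_n = 0.75 × 495 × 650.4 × 10⁻³ = 241.5 kN.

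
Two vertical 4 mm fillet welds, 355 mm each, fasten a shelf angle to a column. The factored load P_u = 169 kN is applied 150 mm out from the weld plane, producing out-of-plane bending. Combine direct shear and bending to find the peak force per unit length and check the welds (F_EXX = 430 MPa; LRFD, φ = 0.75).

f_max ≈ 649 N/mm; NOT adequate

L_w = 2 × 355 = 710 mm; section modulus (unit throat) S = 2 × L²/6 = 42010 mm².
Direct shear f_v = P/L_w = 169×10³/710 = 238 N/mm.
Moment M = P × e = 169×10³ × 150 = 25350000 N·mm; bending f_b = M/S = 603.5 N/mm.
f_max = √(f_v² + f_b²) = √(238² + 603.5²) = 648.7 N/mm.
φr_n = 0.75 × 0.6 × 430 × (0.707 × 4) = 547.2 N/mm → NOT adequate.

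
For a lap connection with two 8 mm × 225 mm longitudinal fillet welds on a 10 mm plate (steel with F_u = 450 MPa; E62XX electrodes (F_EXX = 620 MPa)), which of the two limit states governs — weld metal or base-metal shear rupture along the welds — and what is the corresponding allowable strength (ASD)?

t_e = 0.707 × 8 = 5.656 mm; L = 450 mm.
Weld metal: R_n/Ω = (1/2.0) × 0.6 × 620 × 5.656 × 450 × 10⁻³ = 473.4 kN.
Base metal (shear rupture): R_n/Ω = (1/2.0) × 0.6 × 450 × 10 × 450 × 10⁻³ = 607.5 kN.
Governing: weld metal.

R_n/Ω ≈ 473 kN (weld metal governs)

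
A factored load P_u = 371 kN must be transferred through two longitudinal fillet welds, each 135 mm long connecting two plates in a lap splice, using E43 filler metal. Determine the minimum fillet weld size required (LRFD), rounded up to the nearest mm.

w = 11 mm

E43XX → F_EXX = 430 MPa.
Total weld length L = 270 mm.
Required throat t_e = P_u / (φ × 0.6 F_EXX × L) = 371 / (0.75 × 0.6 × 430 × 270 × 10⁻³) = 7.101 mm.
Required leg w = t_e / 0.707 = 10.04 mm → use 11 mm.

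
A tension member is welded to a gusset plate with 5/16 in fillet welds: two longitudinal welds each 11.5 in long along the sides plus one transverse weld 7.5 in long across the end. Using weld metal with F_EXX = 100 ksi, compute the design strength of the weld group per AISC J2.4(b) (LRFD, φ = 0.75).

φR_n ≈ 306 kips

t_e = 0.707 × 0.3125 = 0.2209 in.
R_nwl = 0.6 × 100 × 0.2209 × 23 = 304.9 kips (longitudinal, 2 welds).
R_nwt = 0.6 × 100 × 0.2209 × 7.5 = 99.42 kips (transverse, base value).
(i) R_nwl + R_nwt = 404.3 kips; (ii) 0.85 R_nwl + 1.5 R_nwt = 408.3 kips.
R_n = max = 408.3 kips [governs: (ii)]; φR_n = 306.2 kips.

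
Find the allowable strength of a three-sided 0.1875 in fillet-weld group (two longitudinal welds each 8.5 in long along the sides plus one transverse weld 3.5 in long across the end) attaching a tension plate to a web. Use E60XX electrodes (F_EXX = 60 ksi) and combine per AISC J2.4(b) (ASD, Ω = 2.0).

t_e = 0.707 × 0.1875 = 0.1326 in.
R_nwl = 0.6 × 60 × 0.1326 × 17 = 81.13 kip (longitudinal, 2 welds).
R_nwt = 0.6 × 60 × 0.1326 × 3.5 = 16.7 kip (transverse, base value).
(i) R_nwl + R_nwt = 97.83 kip; (ii) 0.85 R_nwl + 1.5 R_nwt = 94.01 kip.
R_n = max = 97.83 kip [governs: (i)]; R_n/Ω = 48.92 kip.

R_n/Ω ≈ 48.9 kip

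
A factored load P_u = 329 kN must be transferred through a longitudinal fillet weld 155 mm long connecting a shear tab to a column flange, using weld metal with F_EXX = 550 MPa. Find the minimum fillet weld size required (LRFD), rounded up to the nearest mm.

w = 13 mm

Total weld length L = 155 mm.
Required throat t_e = P_u / (φ × 0.6 F_EXX × L) = 329 / (0.75 × 0.6 × 550 × 155 × 10⁻³) = 8.576 mm.
Required leg w = t_e / 0.707 = 12.13 mm → use 13 mm.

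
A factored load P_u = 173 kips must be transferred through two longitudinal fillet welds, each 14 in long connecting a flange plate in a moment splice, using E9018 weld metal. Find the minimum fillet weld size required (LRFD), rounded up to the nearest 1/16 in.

E90XX → F_EXX = 90 ksi.
Total weld length L = 28 in.
Required throat t_e = P_u / (φ × 0.6 F_EXX × L) = 173 / (0.75 × 0.6 × 90 × 28) = 0.1526 in.
Required leg w = t_e / 0.707 = 0.2158 in → use 1/4 in.

w = 1/4 in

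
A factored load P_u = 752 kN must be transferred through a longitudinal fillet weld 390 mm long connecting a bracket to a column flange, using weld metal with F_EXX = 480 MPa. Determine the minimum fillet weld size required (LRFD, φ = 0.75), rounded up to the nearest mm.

Total weld length L = 390 mm.
Required throat t_e = P_u / (φ × 0.6 F_EXX × L) = 752 / (0.75 × 0.6 × 480 × 390 × 10⁻³) = 8.927 mm.
Required leg w = t_e / 0.707 = 12.63 mm → use 13 mm.

w = 13 mm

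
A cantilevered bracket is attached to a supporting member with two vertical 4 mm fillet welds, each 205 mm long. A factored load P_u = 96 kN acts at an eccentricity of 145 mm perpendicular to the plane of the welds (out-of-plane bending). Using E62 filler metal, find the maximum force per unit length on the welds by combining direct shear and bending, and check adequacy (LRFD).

E62XX → F_EXX = 620 MPa.
L_w = 2 × 205 = 410 mm; section modulus (unit throat) S = 2 × L²/6 = 14010 mm².
Direct shear f_v = P/L_w = 96×10³/410 = 234.1 N/mm.
Moment M = P × e = 96×10³ × 145 = 13920000 N·mm; bending f_b = M/S = 993.7 N/mm.
f_max = √(f_v² + f_b²) = √(234.1² + 993.7²) = 1021 N/mm.
φr_n = 0.75 × 0.6 × 620 × (0.707 × 4) = 789 N/mm → NOT adequate.

f_max ≈ 1020 N/mm; NOT adequate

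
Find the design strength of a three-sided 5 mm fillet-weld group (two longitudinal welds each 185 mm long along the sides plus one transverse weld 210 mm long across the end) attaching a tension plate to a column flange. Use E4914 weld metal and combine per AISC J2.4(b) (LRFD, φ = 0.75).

φR_n ≈ 491 kN

E49XX → F_EXX = 490 MPa.
t_e = 0.707 × 5 = 3.535 mm.
R_nwl = 0.6 × 490 × 3.535 × 370 × 10⁻³ = 384.5 kN (longitudinal, 2 welds).
R_nwt = 0.6 × 490 × 3.535 × 210 × 10⁻³ = 218.3 kN (transverse, base value).
(i) R_nwl + R_nwt = 602.8 kN; (ii) 0.85 R_nwl + 1.5 R_nwt = 654.2 kN.
R_n = max = 654.2 kN [governs: (ii)]; φR_n = 490.7 kN.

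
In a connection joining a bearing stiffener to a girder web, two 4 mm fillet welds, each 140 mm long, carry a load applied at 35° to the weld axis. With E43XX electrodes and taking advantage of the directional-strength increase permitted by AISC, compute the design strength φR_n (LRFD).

E43XX → F_EXX = 430 MPa.
t_e = 0.707 × 4 = 2.828 mm; A_we = 2.828 × 280 = 791.8 mm².
Directional factor: 1.0 + 0.5 sin^1.5(35°) = 1.217.
F_nw = 0.6 × 430 × 1.217 = 314 MPa.
φR_n = 0.75 × 314 × 791.8 × 10⁻³ = 186.5 kN.

φR_n ≈ 187 kN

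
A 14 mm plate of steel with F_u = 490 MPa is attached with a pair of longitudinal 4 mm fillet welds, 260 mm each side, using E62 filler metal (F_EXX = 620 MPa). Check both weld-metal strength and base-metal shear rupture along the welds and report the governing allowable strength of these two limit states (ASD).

R_n/Ω ≈ 274 kN (weld metal governs)

t_e = 0.707 × 4 = 2.828 mm; L = 520 mm.
Weld metal: R_n/Ω = (1/2.0) × 0.6 × 620 × 2.828 × 520 × 10⁻³ = 273.5 kN.
Base metal (shear rupture): R_n/Ω = (1/2.0) × 0.6 × 490 × 14 × 520 × 10⁻³ = 1070 kN.
Governing: weld metal.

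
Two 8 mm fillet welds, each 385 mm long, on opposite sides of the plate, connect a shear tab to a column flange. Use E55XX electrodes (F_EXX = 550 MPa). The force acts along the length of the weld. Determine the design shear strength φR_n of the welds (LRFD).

Effective throat t_e = 0.707 × 8 = 5.656 mm.
Total length L = 770 mm; A_we = 5.656 × 770 = 4355 mm².
F_nw = 0.6 F_EXX = 0.6 × 550 = 330 MPa.
φR_n = 0.75 × 330 × 4355 × 10⁻³ = 1078 kN.

φR_n ≈ 1080 kN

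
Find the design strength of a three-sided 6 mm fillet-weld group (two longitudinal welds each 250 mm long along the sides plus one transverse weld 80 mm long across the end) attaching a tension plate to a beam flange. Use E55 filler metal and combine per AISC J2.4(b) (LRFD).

E55XX → F_EXX = 550 MPa.
t_e = 0.707 × 6 = 4.242 mm.
R_nwl = 0.6 × 550 × 4.242 × 500 × 10⁻³ = 699.9 kN (longitudinal, 2 welds).
R_nwt = 0.6 × 550 × 4.242 × 80 × 10⁻³ = 112 kN (transverse, base value).
(i) R_nwl + R_nwt = 811.9 kN; (ii) 0.85 R_nwl + 1.5 R_nwt = 762.9 kN.
R_n = max = 811.9 kN [governs: (i)]; φR_n = 608.9 kN.

φR_n ≈ 609 kN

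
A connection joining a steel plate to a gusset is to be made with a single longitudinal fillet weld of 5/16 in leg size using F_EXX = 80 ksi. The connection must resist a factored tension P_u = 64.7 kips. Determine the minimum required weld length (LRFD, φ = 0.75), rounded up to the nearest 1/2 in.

L = 8.5 in

Throat t_e = 0.707 × 0.3125 = 0.2209 in.
φr_n = 0.75 × 0.6 × 80 × 0.2209 = 7.954 kips/in.
L_req = P_u / φr_n = 64.7 / 7.954 = 8.135 in total.
Round up → use L = 8.5 in.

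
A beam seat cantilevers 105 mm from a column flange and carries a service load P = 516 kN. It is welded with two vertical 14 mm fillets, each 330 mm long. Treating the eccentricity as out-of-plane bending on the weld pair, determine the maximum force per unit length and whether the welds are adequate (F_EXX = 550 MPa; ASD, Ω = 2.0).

f_max ≈ 1680 N/mm; NOT adequate

L_w = 2 × 330 = 660 mm; section modulus (unit throat) S = 2 × L²/6 = 36300 mm².
Direct shear f_v = P/L_w = 516×10³/660 = 781.8 N/mm.
Moment M = P × e = 516×10³ × 105 = 54180000 N·mm; bending f_b = M/S = 1493 N/mm.
f_max = √(f_v² + f_b²) = √(781.8² + 1493²) = 1685 N/mm.
r_n/Ω = (1/2.0) × 0.6 × 550 × (0.707 × 14) = 1633 N/mm → NOT adequate.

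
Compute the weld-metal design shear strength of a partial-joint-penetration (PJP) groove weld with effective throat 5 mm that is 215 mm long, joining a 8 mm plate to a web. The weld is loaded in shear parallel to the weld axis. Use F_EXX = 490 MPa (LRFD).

Effective throat (given) t_e = 5 mm.
A_we = 5 × 215 = 1075 mm².
F_nw = 0.6 F_EXX = 294 MPa.
φR_n = 0.75 × 294 × 1075 × 10⁻³ = 237 kN.

φR_n ≈ 237 kN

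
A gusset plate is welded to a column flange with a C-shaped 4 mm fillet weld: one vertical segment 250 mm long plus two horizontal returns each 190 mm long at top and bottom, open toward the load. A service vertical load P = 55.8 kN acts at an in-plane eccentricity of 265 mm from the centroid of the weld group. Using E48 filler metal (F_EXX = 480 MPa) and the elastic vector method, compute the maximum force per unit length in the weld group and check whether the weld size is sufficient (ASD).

f_max ≈ 346 N/mm; adequate

Total weld length L_w = 630 mm. Treat welds as unit-width lines.
Centroid: x̄ = 2×190×95 / 630 = 57.3 mm from the vertical weld.
Polar moment about centroid: J = I_x + I_y = [250³/12 + 2×190×125²] + [250×57.3² + 2(190³/12 + 190×37.7²)] = 9744000 mm³.
Direct shear f_v = P/L_w = 55.8×10³ / 630 = 88.57 N/mm (vertical).
Torsion M = P·e = 55.8×10³ × 265 = 14787000 N·mm.
Critical point at (x, y) = (132.7, 125) from centroid. f_tx = M·y/J = 189.7 N/mm; f_ty = M·x/J = 201.4 N/mm.
Resultant f_max = √[f_tx² + (f_v + f_ty)²] = √[189.7² + (88.57 + 201.4)²] = 346.5 N/mm.
Capacity per unit length: r_n/Ω = (1/2.0) × 0.6 × 480 × (0.707 × 4) = 407.2 N/mm.
346.5 ≤ 407.2 → adequate.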